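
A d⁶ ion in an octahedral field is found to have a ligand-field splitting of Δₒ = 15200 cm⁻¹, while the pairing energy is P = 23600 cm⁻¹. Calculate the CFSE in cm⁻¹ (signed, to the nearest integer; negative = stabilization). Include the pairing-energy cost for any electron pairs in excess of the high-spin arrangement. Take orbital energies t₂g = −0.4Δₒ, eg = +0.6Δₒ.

-6080

Δₒ < P, so pairing is avoided: the ground state is high-spin.
Filling d⁶ accordingly: t₂g⁴ eg².
Orbital CFSE = -0.4Δₒ = -0.4 × 15200 = -6080 cm⁻¹.
High-spin has no excess pairs, so no pairing correction applies.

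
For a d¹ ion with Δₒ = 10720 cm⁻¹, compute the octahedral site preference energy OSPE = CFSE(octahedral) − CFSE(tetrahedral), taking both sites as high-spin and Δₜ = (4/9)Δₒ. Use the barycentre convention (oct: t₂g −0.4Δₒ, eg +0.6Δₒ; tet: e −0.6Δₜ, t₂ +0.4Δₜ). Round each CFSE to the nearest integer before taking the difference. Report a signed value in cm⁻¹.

Octahedral high-spin t₂g¹ eg⁰: CFSE = -0.4 × 10720 = -4288 cm⁻¹.
In a tetrahedral site the filling is e¹ t₂⁰: CFSE(tet) = -0.6Δₜ = -0.6 × (4/9)(10720) = -2859 cm⁻¹.
OSPE = -4288 − (-2859) = -1429 cm⁻¹.

-1429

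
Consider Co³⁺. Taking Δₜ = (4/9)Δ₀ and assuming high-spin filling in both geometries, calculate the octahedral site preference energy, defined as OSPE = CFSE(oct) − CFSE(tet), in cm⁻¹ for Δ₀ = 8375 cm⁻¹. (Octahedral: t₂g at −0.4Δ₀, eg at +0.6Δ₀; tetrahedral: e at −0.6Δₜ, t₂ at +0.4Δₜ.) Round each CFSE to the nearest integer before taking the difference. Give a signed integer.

-1117

Group 9 minus oxidation state +3 gives a d⁶ configuration for Co³⁺.
In an octahedral site d⁶ (HS) is t₂g⁴ eg², giving CFSE(oct) = -0.4Δ₀ = -3350 cm⁻¹.
Tetrahedral e³ t₂³ gives -0.6Δₜ = -0.6 × (4/9) × 8375 = -2233 cm⁻¹.
OSPE = CFSE(oct) − CFSE(tet) = -3350 − (-2233) = -1117 cm⁻¹.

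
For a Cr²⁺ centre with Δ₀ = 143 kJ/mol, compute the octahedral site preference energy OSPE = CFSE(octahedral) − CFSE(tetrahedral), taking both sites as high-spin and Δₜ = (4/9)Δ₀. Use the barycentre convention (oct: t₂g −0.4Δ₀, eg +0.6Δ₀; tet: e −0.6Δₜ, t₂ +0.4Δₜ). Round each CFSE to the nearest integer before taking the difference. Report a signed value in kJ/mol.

Group 6 minus oxidation state +2 gives a d⁴ configuration for Cr²⁺.
Octahedral high-spin t2g^3 e_g^1: CFSE = -0.6 × 143 = -86 kJ/mol.
Tetrahedral e^2 t2^2 gives -0.4Δₜ = -0.4 × (4/9) × 143 = -25 kJ/mol.
OSPE = -86 − (-25) = -61 kJ/mol.

-61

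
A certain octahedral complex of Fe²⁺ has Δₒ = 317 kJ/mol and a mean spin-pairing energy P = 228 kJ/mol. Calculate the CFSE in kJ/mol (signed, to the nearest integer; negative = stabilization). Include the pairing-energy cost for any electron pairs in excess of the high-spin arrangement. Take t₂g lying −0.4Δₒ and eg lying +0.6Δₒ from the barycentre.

-305

Fe sits in group 8; removing 2 electrons leaves Fe²⁺ with 8 − 2 = 6 d electrons.
Δₒ > P, so pairing is preferred: the ground state is low-spin.
That gives t₂g⁶ eg⁰.
Orbital CFSE = -2.4Δₒ = -2.4 × 317 = -761 kJ/mol.
Excess pairs vs high-spin: 3 − 1 = 2; pairing cost = +456 kJ/mol.
Net CFSE = -761 + 456 = -305 kJ/mol.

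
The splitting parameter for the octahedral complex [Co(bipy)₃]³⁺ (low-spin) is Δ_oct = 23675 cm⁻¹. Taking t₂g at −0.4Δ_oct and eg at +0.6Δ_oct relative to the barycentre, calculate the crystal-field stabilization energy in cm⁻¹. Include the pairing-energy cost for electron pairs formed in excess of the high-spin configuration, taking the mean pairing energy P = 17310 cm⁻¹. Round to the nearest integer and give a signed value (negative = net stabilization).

-22200

bipy is neutral, so the +3 overall charge sits on Co: oxidation state +3.
Group 9 minus oxidation state +3 gives a d⁶ configuration for Co³⁺.
Electron filling gives t₂g⁶ eg⁰.
CFSE(orbital) = 6×(-0.4Δ_oct) + 0×(0.6Δ_oct) = -2.4Δ_oct; with Δ_oct = 23675 cm⁻¹ that is -56820 cm⁻¹.
Pairing penalty: 3 pairs vs 1 in the high-spin reference → 2 extra × P = 34620 cm⁻¹.
Overall CFSE = -56820 + 34620 = -22200 cm⁻¹.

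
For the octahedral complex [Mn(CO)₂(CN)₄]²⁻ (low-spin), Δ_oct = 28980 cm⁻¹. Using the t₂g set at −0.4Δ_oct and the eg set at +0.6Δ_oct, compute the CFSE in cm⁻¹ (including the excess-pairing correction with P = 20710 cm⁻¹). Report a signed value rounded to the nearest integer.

-16540

Ligand charges: 2×(+0) from CO and 4×(-1) from CN⁻ sum to -4; with overall charge -2, Mn is +2.
Mn²⁺: group 7, so d-count = 7 − 2 = 5.
Electron filling gives t₂g⁵ eg⁰.
The orbital stabilization is -2.0Δ_oct = -2.0 × 28980 = -57960 cm⁻¹.
High-spin d⁵ would be t₂g³ eg² with 0 pairs; low-spin has 2, so 2 excess pairs cost +2P = +41420 cm⁻¹.
Overall CFSE = -57960 + 41420 = -16540 cm⁻¹.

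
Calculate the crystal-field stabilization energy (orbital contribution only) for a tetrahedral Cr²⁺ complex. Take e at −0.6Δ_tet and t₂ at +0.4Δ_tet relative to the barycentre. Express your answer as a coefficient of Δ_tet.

Cr is in group 6, so Cr²⁺ is d⁴ (6 − 2 = 4).
Tetrahedral splitting is small, so the complex is high-spin.
Configuration: e² t₂².
CFSE = 2(-0.6Δ_tet) + 2(0.4Δ_tet) = -1.2Δ_tet + 0.8Δ_tet = -0.4Δ_tet.

-0.4 Δ_tet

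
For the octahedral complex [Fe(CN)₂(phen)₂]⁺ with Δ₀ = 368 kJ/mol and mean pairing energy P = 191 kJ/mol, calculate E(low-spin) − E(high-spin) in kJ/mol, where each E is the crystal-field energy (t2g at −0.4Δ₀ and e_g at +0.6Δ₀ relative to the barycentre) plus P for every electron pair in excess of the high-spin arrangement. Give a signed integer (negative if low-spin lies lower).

Ligand charges: 2×(-1) from CN⁻ and 2×(+0) from phen sum to -2; with overall charge +1, Fe is +3.
Group 8 minus oxidation state +3 gives a d⁵ configuration for Fe³⁺.
In the high-spin limit (t2g^3 e_g^2) the orbital term is 0.0Δ₀ = 0 kJ/mol, with no excess pairing.
For low-spin the configuration is t2g^5 e_g^0: orbital energy -2.0 × 368 = -736 kJ/mol, and 2 additional pairs relative to high-spin add 382 kJ/mol, giving -354 kJ/mol.
The difference is -354 − (0) = -354 kJ/mol, so low-spin lies lower.

-354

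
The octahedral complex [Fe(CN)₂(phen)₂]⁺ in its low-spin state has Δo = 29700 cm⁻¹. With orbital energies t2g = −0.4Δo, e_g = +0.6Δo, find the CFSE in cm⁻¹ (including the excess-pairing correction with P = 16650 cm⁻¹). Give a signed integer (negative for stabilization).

Ligand charges: 2×(-1) from CN⁻ and 2×(+0) from phen sum to -2; with overall charge +1, Fe is +3.
Group 8 minus oxidation state +3 gives a d⁵ configuration for Fe³⁺.
Electron filling gives t2g^5 e_g^0.
The orbital stabilization is -2.0Δo = -2.0 × 29700 = -59400 cm⁻¹.
Pairing penalty: 2 pairs vs 0 in the high-spin reference → 2 extra × P = 33300 cm⁻¹.
Combining: -59400 + 33300 = -26100 cm⁻¹.

-26100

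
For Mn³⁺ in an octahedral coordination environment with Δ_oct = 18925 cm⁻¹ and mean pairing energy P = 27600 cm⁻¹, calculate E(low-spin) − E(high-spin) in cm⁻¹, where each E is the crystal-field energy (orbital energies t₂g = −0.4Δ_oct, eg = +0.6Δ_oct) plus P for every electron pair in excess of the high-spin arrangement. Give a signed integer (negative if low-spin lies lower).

Mn³⁺: group 7, so d-count = 7 − 3 = 4.
In the high-spin limit (t₂g³ eg¹) the orbital term is -0.6Δ_oct = -11355 cm⁻¹, with no excess pairing.
For low-spin the configuration is t₂g⁴ eg⁰: orbital energy -1.6 × 18925 = -30280 cm⁻¹, and 1 additional pair relative to high-spin adds 27600 cm⁻¹, giving -2680 cm⁻¹.
Thus E(LS) − E(HS) = 8675 cm⁻¹.

8675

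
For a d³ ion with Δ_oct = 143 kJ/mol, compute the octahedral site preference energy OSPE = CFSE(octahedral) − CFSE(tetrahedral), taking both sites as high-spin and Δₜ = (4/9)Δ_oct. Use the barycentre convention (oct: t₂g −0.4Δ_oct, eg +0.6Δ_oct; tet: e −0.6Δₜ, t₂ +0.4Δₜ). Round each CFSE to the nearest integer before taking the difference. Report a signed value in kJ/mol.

-121

In an octahedral site d³ (HS) is t₂g³ eg⁰, giving CFSE(oct) = -1.2Δ_oct = -172 kJ/mol.
Tetrahedral e² t₂¹ gives -0.8Δₜ = -0.8 × (4/9) × 143 = -51 kJ/mol.
OSPE = -172 − (-51) = -121 kJ/mol.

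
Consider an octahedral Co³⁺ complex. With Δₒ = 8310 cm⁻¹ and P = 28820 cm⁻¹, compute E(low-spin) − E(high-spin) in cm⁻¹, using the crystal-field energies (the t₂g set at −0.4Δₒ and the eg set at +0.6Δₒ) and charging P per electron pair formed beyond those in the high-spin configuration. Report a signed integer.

Group 9 minus oxidation state +3 gives a d⁶ configuration for Co³⁺.
High-spin: t₂g⁴ eg², CFSE = -0.4Δₒ = -3324 cm⁻¹.
Low-spin: t₂g⁶ eg⁰, orbital CFSE = -2.4Δₒ = -19944 cm⁻¹; plus 2 excess pairs × P = +57640 cm⁻¹; total 37696 cm⁻¹.
E(LS) − E(HS) = 37696 − (-3324) = 41020 cm⁻¹.

41020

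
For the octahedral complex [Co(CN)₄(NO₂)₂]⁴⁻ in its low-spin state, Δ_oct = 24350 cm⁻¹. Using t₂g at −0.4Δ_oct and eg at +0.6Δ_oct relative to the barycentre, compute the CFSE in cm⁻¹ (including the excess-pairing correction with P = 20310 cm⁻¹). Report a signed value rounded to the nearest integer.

Ligand charges: 4×(-1) from CN⁻ and 2×(-1) from NO₂⁻ sum to -6; with overall charge -4, Co is +2.
Co is in group 9, so Co²⁺ is d⁷ (9 − 2 = 7).
Configuration: t₂g⁶ eg¹.
CFSE(orbital) = 6×(-0.4Δ_oct) + 1×(0.6Δ_oct) = -1.8Δ_oct; with Δ_oct = 24350 cm⁻¹ that is -43830 cm⁻¹.
High-spin d⁷ would be t₂g⁵ eg² with 2 pairs; low-spin has 3, so 1 excess pair costs +1P = +20310 cm⁻¹.
Overall CFSE = -43830 + 20310 = -23520 cm⁻¹.

-23520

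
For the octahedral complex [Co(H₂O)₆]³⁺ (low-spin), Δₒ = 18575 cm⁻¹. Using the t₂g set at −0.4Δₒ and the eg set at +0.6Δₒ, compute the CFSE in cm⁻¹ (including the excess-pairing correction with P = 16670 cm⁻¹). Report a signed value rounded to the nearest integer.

H₂O is neutral, so the +3 overall charge sits on Co: oxidation state +3.
Co is in group 9, so Co³⁺ is d⁶ (9 − 3 = 6).
The d⁶ electrons fill as t₂g⁶ eg⁰.
The orbital stabilization is -2.4Δₒ = -2.4 × 18575 = -44580 cm⁻¹.
Pairing penalty: 3 pairs vs 1 in the high-spin reference → 2 extra × P = 33340 cm⁻¹.
Overall CFSE = -44580 + 33340 = -11240 cm⁻¹.

-11240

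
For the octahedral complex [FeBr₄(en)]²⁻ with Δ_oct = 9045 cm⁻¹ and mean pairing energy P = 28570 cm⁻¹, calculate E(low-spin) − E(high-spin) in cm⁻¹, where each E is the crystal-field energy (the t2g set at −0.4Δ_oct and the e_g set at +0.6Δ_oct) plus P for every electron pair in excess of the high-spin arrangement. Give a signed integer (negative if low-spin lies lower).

Ligand charges: 4×(-1) from Br⁻ and 1×(+0) from en sum to -4; with overall charge -2, Fe is +2.
Group 8 minus oxidation state +2 gives a d⁶ configuration for Fe²⁺.
In the high-spin limit (t2g^4 e_g^2) the orbital term is -0.4Δ_oct = -3618 cm⁻¹, with no excess pairing.
For low-spin the configuration is t2g^6 e_g^0: orbital energy -2.4 × 9045 = -21708 cm⁻¹, and 2 additional pairs relative to high-spin add 57140 cm⁻¹, giving 35432 cm⁻¹.
E(LS) − E(HS) = 35432 − (-3618) = 39050 cm⁻¹.

39050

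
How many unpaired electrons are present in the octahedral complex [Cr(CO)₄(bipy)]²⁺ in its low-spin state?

Ligand charges: 4×(+0) from CO and 1×(+0) from bipy sum to +0; with overall charge +2, Cr is +2.
Group 6 minus oxidation state +2 gives a d⁴ configuration for Cr²⁺.
Configuration: t₂g⁴ eg⁰, giving 2 unpaired electrons.

2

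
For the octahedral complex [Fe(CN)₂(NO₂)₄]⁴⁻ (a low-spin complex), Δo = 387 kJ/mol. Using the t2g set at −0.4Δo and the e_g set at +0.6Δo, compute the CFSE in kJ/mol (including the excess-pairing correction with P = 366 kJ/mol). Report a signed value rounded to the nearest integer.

Ligand charges: 2×(-1) from CN⁻ and 4×(-1) from NO₂⁻ sum to -6; with overall charge -4, Fe is +2.
Fe²⁺: group 8, so d-count = 8 − 2 = 6.
Configuration: t2g^6 e_g^0.
The orbital stabilization is -2.4Δo = -2.4 × 387 = -929 kJ/mol.
High-spin d⁶ would be t2g^4 e_g^2 with 1 pair; low-spin has 3, so 2 excess pairs cost +2P = +732 kJ/mol.
Overall CFSE = -929 + 732 = -197 kJ/mol.

-197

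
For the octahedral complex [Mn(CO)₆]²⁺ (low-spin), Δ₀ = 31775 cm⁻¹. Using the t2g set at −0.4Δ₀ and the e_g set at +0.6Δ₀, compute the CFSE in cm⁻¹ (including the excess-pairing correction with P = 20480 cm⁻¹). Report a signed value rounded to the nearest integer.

-22590

CO is neutral, so the +2 overall charge sits on Mn: oxidation state +2.
Mn²⁺: group 7, so d-count = 7 − 2 = 5.
Electron filling gives t2g^5 e_g^0.
The orbital stabilization is -2.0Δ₀ = -2.0 × 31775 = -63550 cm⁻¹.
High-spin d⁵ would be t2g^3 e_g^2 with 0 pairs; low-spin has 2, so 2 excess pairs cost +2P = +40960 cm⁻¹.
Net CFSE = -63550 + 40960 = -22590 cm⁻¹.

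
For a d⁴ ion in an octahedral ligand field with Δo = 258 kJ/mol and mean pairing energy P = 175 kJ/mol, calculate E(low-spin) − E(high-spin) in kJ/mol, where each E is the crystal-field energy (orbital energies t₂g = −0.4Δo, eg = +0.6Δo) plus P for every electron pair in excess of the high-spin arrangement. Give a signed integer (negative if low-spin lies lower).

-83

In the high-spin limit (t₂g³ eg¹) the orbital term is -0.6Δo = -155 kJ/mol, with no excess pairing.
Low-spin t₂g⁴ eg⁰ gives -1.6Δo = -413 kJ/mol, but forming 1 extra pair costs 1P = 175 kJ/mol, so E(LS) = -413 + 175 = -238 kJ/mol.
Thus E(LS) − E(HS) = -83 kJ/mol.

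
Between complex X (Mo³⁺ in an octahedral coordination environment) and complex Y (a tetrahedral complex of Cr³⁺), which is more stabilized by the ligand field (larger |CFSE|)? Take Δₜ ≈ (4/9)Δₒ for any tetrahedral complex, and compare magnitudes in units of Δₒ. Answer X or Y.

X

X: Mo sits in group 6; removing 3 electrons leaves Mo³⁺ with 6 − 3 = 3 d electrons; For octahedral d³ the high- and low-spin configurations coincide; t2g^3 e_g^0, CFSE = -1.2Δₒ.
Y: Group 6 minus oxidation state +3 gives a d³ configuration for Cr³⁺; Tetrahedral fields are weak (Δₜ ≈ 4/9 Δₒ), so electrons fill high-spin; e² t₂¹, CFSE = -0.8Δₜ ≈ -0.36Δₒ.
So X has the larger |CFSE|.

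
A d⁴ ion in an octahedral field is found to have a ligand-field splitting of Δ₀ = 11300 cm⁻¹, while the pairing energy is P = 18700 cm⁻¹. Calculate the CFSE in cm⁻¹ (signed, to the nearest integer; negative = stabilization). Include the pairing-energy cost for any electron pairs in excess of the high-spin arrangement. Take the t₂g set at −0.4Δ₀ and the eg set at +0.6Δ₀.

Here Δ₀ < P (11300 < 18700), so the high-spin state is favoured.
That gives t₂g³ eg¹.
Orbital CFSE = -0.6Δ₀ = -0.6 × 11300 = -6780 cm⁻¹.
High-spin has no excess pairs, so no pairing correction applies.

-6780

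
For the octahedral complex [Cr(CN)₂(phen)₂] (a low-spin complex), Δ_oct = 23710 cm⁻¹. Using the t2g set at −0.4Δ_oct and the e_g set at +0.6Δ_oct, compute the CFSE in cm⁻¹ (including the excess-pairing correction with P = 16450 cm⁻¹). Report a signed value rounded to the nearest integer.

Ligand charges: 2×(-1) from CN⁻ and 2×(+0) from phen sum to -2; with overall charge +0, Cr is +2.
Cr sits in group 6; removing 2 electrons leaves Cr²⁺ with 6 − 2 = 4 d electrons.
Electron filling gives t2g^4 e_g^0.
CFSE(orbital) = 4×(-0.4Δ_oct) + 0×(0.6Δ_oct) = -1.6Δ_oct; with Δ_oct = 23710 cm⁻¹ that is -37936 cm⁻¹.
Pairing penalty: 1 pair vs 0 in the high-spin reference → 1 extra × P = 16450 cm⁻¹.
Net CFSE = -37936 + 16450 = -21486 cm⁻¹.

-21486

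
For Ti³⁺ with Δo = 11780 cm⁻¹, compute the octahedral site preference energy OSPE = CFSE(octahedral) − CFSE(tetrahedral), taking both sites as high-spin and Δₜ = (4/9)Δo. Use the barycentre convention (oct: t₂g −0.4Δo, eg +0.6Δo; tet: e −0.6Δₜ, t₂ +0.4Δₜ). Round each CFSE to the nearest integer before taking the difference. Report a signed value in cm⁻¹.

Ti sits in group 4; removing 3 electrons leaves Ti³⁺ with 4 − 3 = 1 d electrons.
In an octahedral site d¹ (HS) is t2g^1 e_g^0, giving CFSE(oct) = -0.4Δo = -4712 cm⁻¹.
In a tetrahedral site the filling is e^1 t2^0: CFSE(tet) = -0.6Δₜ = -0.6 × (4/9)(11780) = -3141 cm⁻¹.
OSPE = -4712 − (-3141) = -1571 cm⁻¹.

-1571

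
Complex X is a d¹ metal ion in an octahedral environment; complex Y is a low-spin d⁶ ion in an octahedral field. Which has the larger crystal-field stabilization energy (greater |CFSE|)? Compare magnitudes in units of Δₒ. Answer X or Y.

X: t₂g¹ eg⁰, CFSE = -0.4Δₒ.
Y: t₂g⁶ eg⁰, CFSE = -2.4Δₒ.
So Y has the larger |CFSE|.

Y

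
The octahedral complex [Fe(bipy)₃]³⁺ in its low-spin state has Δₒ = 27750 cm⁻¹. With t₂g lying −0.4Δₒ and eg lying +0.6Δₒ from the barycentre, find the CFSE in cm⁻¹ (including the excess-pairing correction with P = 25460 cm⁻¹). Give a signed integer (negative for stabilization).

bipy is neutral, so the +3 overall charge sits on Fe: oxidation state +3.
Fe sits in group 8; removing 3 electrons leaves Fe³⁺ with 8 − 3 = 5 d electrons.
The d⁵ electrons fill as t₂g⁵ eg⁰.
CFSE(orbital) = 5×(-0.4Δₒ) + 0×(0.6Δₒ) = -2.0Δₒ; with Δₒ = 27750 cm⁻¹ that is -55500 cm⁻¹.
Pairing penalty: 2 pairs vs 0 in the high-spin reference → 2 extra × P = 50920 cm⁻¹.
Overall CFSE = -55500 + 50920 = -4580 cm⁻¹.

-4580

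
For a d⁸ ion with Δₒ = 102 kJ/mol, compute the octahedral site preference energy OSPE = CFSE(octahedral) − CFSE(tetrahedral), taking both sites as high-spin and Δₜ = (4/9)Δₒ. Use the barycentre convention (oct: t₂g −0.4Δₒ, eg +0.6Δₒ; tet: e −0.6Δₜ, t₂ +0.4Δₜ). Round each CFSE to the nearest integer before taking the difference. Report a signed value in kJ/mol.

-86

In an octahedral site d⁸ (HS) is t₂g⁶ eg², giving CFSE(oct) = -1.2Δₒ = -122 kJ/mol.
Tetrahedral: e⁴ t₂⁴, CFSE = 4(−0.6) + 4(+0.4) = -0.8Δₜ = -0.8 × (4/9) × 102 = -36 kJ/mol.
Subtracting, OSPE = -122 − (-36) = -86 kJ/mol.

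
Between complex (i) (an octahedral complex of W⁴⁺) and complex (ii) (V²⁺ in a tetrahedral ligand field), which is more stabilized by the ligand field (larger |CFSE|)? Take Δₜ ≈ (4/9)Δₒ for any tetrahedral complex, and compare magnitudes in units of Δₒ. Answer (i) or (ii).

(i): W sits in group 6; removing 4 electrons leaves W⁴⁺ with 6 − 4 = 2 d electrons; For octahedral d² the high- and low-spin configurations coincide; t2g^2 e_g^0, CFSE = -0.8Δₒ.
(ii): V is in group 5, so V²⁺ is d³ (5 − 2 = 3); Tetrahedral splitting is small, so the complex is high-spin; e² t₂¹, CFSE = -0.8Δₜ ≈ -0.36Δₒ.
So (i) has the larger |CFSE|.

(i)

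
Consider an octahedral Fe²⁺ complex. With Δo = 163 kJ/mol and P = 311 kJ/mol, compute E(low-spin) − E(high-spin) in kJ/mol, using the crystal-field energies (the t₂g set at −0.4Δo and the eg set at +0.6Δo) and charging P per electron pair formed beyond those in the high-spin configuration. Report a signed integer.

296

Fe is in group 8, so Fe²⁺ is d⁶ (8 − 2 = 6).
High-spin: t₂g⁴ eg², CFSE = -0.4Δo = -65 kJ/mol.
For low-spin the configuration is t₂g⁶ eg⁰: orbital energy -2.4 × 163 = -391 kJ/mol, and 2 additional pairs relative to high-spin add 622 kJ/mol, giving 231 kJ/mol.
E(LS) − E(HS) = 231 − (-65) = 296 kJ/mol.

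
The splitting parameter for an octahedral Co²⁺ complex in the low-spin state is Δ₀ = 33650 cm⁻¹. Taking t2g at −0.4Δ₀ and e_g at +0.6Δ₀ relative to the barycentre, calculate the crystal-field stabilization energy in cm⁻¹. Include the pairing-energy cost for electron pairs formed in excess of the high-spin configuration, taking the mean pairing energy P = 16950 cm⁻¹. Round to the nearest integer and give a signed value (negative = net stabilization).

Group 9 minus oxidation state +2 gives a d⁷ configuration for Co²⁺.
The d⁷ electrons fill as t2g^6 e_g^1.
The orbital stabilization is -1.8Δ₀ = -1.8 × 33650 = -60570 cm⁻¹.
Relative to high-spin t2g^5 e_g^2 (2 paired), the low-spin configuration has 1 additional pair, contributing +1 × 16950 = +16950 cm⁻¹.
Overall CFSE = -60570 + 16950 = -43620 cm⁻¹.

-43620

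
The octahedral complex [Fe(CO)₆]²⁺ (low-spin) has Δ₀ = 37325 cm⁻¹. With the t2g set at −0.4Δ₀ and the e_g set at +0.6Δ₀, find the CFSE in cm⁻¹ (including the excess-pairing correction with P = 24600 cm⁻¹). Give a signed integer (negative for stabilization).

CO is neutral, so the +2 overall charge sits on Fe: oxidation state +2.
Fe sits in group 8; removing 2 electrons leaves Fe²⁺ with 8 − 2 = 6 d electrons.
Configuration: t2g^6 e_g^0.
The orbital stabilization is -2.4Δ₀ = -2.4 × 37325 = -89580 cm⁻¹.
Pairing penalty: 3 pairs vs 1 in the high-spin reference → 2 extra × P = 49200 cm⁻¹.
Overall CFSE = -89580 + 49200 = -40380 cm⁻¹.

-40380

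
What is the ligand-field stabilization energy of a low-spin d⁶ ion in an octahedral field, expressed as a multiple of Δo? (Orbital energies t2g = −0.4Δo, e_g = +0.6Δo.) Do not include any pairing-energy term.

Configuration: t2g^6 e_g^0.
CFSE = 6(-0.4Δo) + 0(0.6Δo) = -2.4Δo + 0.0Δo = -2.4Δo.

-2.4 Δo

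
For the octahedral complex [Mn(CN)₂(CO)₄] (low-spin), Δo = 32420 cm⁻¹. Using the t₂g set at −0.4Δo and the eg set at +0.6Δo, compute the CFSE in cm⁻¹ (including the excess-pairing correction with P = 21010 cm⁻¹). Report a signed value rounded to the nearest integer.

-22820

Ligand charges: 2×(-1) from CN⁻ and 4×(+0) from CO sum to -2; with overall charge +0, Mn is +2.
Group 7 minus oxidation state +2 gives a d⁵ configuration for Mn²⁺.
The d⁵ electrons fill as t₂g⁵ eg⁰.
The orbital stabilization is -2.0Δo = -2.0 × 32420 = -64840 cm⁻¹.
High-spin d⁵ would be t₂g³ eg² with 0 pairs; low-spin has 2, so 2 excess pairs cost +2P = +42020 cm⁻¹.
Combining: -64840 + 42020 = -22820 cm⁻¹.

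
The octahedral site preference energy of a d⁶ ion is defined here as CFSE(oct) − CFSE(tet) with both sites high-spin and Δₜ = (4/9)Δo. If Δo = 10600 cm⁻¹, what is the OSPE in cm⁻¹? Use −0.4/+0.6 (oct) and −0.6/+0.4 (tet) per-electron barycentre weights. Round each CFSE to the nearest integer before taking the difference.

In an octahedral site d⁶ (HS) is t₂g⁴ eg², giving CFSE(oct) = -0.4Δo = -4240 cm⁻¹.
In a tetrahedral site the filling is e³ t₂³: CFSE(tet) = -0.6Δₜ = -0.6 × (4/9)(10600) = -2827 cm⁻¹.
OSPE = CFSE(oct) − CFSE(tet) = -4240 − (-2827) = -1413 cm⁻¹.

-1413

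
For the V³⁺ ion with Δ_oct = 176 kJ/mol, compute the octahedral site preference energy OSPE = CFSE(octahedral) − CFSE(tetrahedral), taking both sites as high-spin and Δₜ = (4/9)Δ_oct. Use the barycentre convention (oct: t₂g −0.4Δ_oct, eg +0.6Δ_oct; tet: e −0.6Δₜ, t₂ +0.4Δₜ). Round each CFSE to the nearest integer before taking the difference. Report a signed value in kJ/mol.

-47

V is in group 5, so V³⁺ is d² (5 − 3 = 2).
In an octahedral site d² (HS) is t₂g² eg⁰, giving CFSE(oct) = -0.8Δ_oct = -141 kJ/mol.
Tetrahedral: e² t₂⁰, CFSE = 2(−0.6) + 0(+0.4) = -1.2Δₜ = -1.2 × (4/9) × 176 = -94 kJ/mol.
Subtracting, OSPE = -141 − (-94) = -47 kJ/mol.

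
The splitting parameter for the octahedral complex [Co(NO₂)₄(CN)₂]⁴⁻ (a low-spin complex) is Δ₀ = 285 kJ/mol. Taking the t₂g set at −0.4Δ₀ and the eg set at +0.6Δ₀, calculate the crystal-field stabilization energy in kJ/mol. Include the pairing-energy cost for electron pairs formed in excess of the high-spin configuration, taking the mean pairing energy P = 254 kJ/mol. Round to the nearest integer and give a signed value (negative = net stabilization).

Ligand charges: 4×(-1) from NO₂⁻ and 2×(-1) from CN⁻ sum to -6; with overall charge -4, Co is +2.
Co sits in group 9; removing 2 electrons leaves Co²⁺ with 9 − 2 = 7 d electrons.
Electron filling gives t₂g⁶ eg¹.
The orbital stabilization is -1.8Δ₀ = -1.8 × 285 = -513 kJ/mol.
Relative to high-spin t₂g⁵ eg² (2 paired), the low-spin configuration has 1 additional pair, contributing +1 × 254 = +254 kJ/mol.
Net CFSE = -513 + 254 = -259 kJ/mol.

-259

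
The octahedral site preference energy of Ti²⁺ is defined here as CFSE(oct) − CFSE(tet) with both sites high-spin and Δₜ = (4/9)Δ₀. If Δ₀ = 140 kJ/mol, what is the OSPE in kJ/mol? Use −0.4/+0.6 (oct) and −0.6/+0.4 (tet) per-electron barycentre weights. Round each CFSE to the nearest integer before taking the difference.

Group 4 minus oxidation state +2 gives a d² configuration for Ti²⁺.
In an octahedral site d² (HS) is t₂g² eg⁰, giving CFSE(oct) = -0.8Δ₀ = -112 kJ/mol.
Tetrahedral: e² t₂⁰, CFSE = 2(−0.6) + 0(+0.4) = -1.2Δₜ = -1.2 × (4/9) × 140 = -75 kJ/mol.
Subtracting, OSPE = -112 − (-75) = -37 kJ/mol.

-37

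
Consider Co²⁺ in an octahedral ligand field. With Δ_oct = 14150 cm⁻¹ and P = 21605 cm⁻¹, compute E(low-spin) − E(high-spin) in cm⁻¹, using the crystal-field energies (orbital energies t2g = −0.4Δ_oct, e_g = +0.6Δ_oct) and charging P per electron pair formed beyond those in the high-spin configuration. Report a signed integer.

7455

Co sits in group 9; removing 2 electrons leaves Co²⁺ with 9 − 2 = 7 d electrons.
In the high-spin limit (t2g^5 e_g^2) the orbital term is -0.8Δ_oct = -11320 cm⁻¹, with no excess pairing.
Low-spin: t2g^6 e_g^1, orbital CFSE = -1.8Δ_oct = -25470 cm⁻¹; plus 1 excess pair × P = +21605 cm⁻¹; total -3865 cm⁻¹.
The difference is -3865 − (-11320) = 7455 cm⁻¹, so high-spin lies lower.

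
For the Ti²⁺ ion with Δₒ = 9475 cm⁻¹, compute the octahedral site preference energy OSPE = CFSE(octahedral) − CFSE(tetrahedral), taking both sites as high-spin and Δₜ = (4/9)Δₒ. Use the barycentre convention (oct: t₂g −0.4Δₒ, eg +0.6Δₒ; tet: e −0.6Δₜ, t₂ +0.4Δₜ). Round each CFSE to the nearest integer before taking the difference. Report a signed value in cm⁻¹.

-2527

Group 4 minus oxidation state +2 gives a d² configuration for Ti²⁺.
Octahedral high-spin t2g^2 e_g^0: CFSE = -0.8 × 9475 = -7580 cm⁻¹.
Tetrahedral e^2 t2^0 gives -1.2Δₜ = -1.2 × (4/9) × 9475 = -5053 cm⁻¹.
OSPE = -7580 − (-5053) = -2527 cm⁻¹.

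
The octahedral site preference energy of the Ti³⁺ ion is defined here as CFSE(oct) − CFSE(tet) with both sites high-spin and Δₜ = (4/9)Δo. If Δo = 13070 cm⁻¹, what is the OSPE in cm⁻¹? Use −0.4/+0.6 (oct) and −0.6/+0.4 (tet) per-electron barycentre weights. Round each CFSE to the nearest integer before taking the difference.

-1743

Ti is in group 4, so Ti³⁺ is d¹ (4 − 3 = 1).
Octahedral (high-spin): t₂g¹ eg⁰, CFSE = 1(−0.4) + 0(+0.6) = -0.4Δo = -0.4 × 13070 = -5228 cm⁻¹.
In a tetrahedral site the filling is e¹ t₂⁰: CFSE(tet) = -0.6Δₜ = -0.6 × (4/9)(13070) = -3485 cm⁻¹.
OSPE = CFSE(oct) − CFSE(tet) = -5228 − (-3485) = -1743 cm⁻¹.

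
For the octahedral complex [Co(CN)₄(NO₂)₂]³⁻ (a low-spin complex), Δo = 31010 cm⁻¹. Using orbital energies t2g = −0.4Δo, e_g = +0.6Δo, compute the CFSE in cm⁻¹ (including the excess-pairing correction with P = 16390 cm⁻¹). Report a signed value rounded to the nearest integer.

Ligand charges: 4×(-1) from CN⁻ and 2×(-1) from NO₂⁻ sum to -6; with overall charge -3, Co is +3.
Group 9 minus oxidation state +3 gives a d⁶ configuration for Co³⁺.
Electron filling gives t2g^6 e_g^0.
CFSE(orbital) = 6×(-0.4Δo) + 0×(0.6Δo) = -2.4Δo; with Δo = 31010 cm⁻¹ that is -74424 cm⁻¹.
Relative to high-spin t2g^4 e_g^2 (1 paired), the low-spin configuration has 2 additional pairs, contributing +2 × 16390 = +32780 cm⁻¹.
Overall CFSE = -74424 + 32780 = -41644 cm⁻¹.

-41644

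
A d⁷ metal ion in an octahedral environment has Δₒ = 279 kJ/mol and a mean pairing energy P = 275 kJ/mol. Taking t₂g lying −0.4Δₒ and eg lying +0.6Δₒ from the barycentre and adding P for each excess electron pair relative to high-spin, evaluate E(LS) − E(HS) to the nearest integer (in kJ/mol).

-4

High-spin d⁷ fills as t₂g⁵ eg² with CFSE 5(−0.4) + 2(+0.6) = -0.8Δₒ = -223 kJ/mol.
Low-spin: t₂g⁶ eg¹, orbital CFSE = -1.8Δₒ = -502 kJ/mol; plus 1 excess pair × P = +275 kJ/mol; total -227 kJ/mol.
Thus E(LS) − E(HS) = -4 kJ/mol.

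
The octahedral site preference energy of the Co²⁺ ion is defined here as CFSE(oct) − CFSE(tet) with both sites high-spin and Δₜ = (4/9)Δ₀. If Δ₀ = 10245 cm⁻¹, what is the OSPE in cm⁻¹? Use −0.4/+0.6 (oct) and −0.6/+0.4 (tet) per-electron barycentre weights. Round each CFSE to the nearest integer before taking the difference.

-2732

Group 9 minus oxidation state +2 gives a d⁷ configuration for Co²⁺.
Octahedral high-spin t₂g⁵ eg²: CFSE = -0.8 × 10245 = -8196 cm⁻¹.
Tetrahedral e⁴ t₂³ gives -1.2Δₜ = -1.2 × (4/9) × 10245 = -5464 cm⁻¹.
OSPE = CFSE(oct) − CFSE(tet) = -8196 − (-5464) = -2732 cm⁻¹.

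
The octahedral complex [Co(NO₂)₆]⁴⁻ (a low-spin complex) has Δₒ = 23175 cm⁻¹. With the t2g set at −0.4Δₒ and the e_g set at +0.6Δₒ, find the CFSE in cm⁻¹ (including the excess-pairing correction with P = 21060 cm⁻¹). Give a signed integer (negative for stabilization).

-20655

Each NO₂⁻ contributes -1; 6 × (-1) = -6. With overall charge -4, Co is in the +2 oxidation state.
Group 9 minus oxidation state +2 gives a d⁷ configuration for Co²⁺.
Configuration: t2g^6 e_g^1.
The orbital stabilization is -1.8Δₒ = -1.8 × 23175 = -41715 cm⁻¹.
Relative to high-spin t2g^5 e_g^2 (2 paired), the low-spin configuration has 1 additional pair, contributing +1 × 21060 = +21060 cm⁻¹.
Overall CFSE = -41715 + 21060 = -20655 cm⁻¹.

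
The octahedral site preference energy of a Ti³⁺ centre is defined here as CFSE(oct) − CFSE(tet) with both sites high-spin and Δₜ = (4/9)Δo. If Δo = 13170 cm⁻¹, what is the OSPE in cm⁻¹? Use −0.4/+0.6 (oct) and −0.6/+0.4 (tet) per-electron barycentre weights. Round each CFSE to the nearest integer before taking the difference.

-1756

Ti sits in group 4; removing 3 electrons leaves Ti³⁺ with 4 − 3 = 1 d electrons.
Octahedral (high-spin): t₂g¹ eg⁰, CFSE = 1(−0.4) + 0(+0.6) = -0.4Δo = -0.4 × 13170 = -5268 cm⁻¹.
In a tetrahedral site the filling is e¹ t₂⁰: CFSE(tet) = -0.6Δₜ = -0.6 × (4/9)(13170) = -3512 cm⁻¹.
OSPE = -5268 − (-3512) = -1756 cm⁻¹.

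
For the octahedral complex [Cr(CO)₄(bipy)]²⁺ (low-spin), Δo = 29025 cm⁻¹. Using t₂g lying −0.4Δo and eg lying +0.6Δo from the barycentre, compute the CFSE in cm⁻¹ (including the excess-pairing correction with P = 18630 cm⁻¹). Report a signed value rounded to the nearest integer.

-27810

Ligand charges: 4×(+0) from CO and 1×(+0) from bipy sum to +0; with overall charge +2, Cr is +2.
Cr sits in group 6; removing 2 electrons leaves Cr²⁺ with 6 − 2 = 4 d electrons.
Configuration: t₂g⁴ eg⁰.
CFSE(orbital) = 4×(-0.4Δo) + 0×(0.6Δo) = -1.6Δo; with Δo = 29025 cm⁻¹ that is -46440 cm⁻¹.
Pairing penalty: 1 pair vs 0 in the high-spin reference → 1 extra × P = 18630 cm⁻¹.
Overall CFSE = -46440 + 18630 = -27810 cm⁻¹.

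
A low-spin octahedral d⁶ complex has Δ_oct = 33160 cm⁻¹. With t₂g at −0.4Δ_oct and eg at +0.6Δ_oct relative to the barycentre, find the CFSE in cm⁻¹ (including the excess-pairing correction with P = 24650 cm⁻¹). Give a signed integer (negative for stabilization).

-30284

The d⁶ electrons fill as t₂g⁶ eg⁰.
CFSE(orbital) = 6×(-0.4Δ_oct) + 0×(0.6Δ_oct) = -2.4Δ_oct; with Δ_oct = 33160 cm⁻¹ that is -79584 cm⁻¹.
Relative to high-spin t₂g⁴ eg² (1 paired), the low-spin configuration has 2 additional pairs, contributing +2 × 24650 = +49300 cm⁻¹.
Overall CFSE = -79584 + 49300 = -30284 cm⁻¹.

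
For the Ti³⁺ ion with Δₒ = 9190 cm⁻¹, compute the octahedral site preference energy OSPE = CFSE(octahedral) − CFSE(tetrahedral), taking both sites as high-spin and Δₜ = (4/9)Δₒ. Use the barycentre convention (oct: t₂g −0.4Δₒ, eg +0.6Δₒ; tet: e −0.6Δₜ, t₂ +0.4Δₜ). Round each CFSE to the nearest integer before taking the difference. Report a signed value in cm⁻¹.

-1225

Ti sits in group 4; removing 3 electrons leaves Ti³⁺ with 4 − 3 = 1 d electrons.
Octahedral high-spin t2g^1 e_g^0: CFSE = -0.4 × 9190 = -3676 cm⁻¹.
In a tetrahedral site the filling is e^1 t2^0: CFSE(tet) = -0.6Δₜ = -0.6 × (4/9)(9190) = -2451 cm⁻¹.
OSPE = CFSE(oct) − CFSE(tet) = -3676 − (-2451) = -1225 cm⁻¹.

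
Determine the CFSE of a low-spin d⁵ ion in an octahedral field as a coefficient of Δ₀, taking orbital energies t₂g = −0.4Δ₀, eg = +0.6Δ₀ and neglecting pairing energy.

-2.0 Δ₀

Configuration: t₂g⁵ eg⁰.
CFSE = 5(-0.4Δ₀) + 0(0.6Δ₀) = -2.0Δ₀ + 0.0Δ₀ = -2.0Δ₀.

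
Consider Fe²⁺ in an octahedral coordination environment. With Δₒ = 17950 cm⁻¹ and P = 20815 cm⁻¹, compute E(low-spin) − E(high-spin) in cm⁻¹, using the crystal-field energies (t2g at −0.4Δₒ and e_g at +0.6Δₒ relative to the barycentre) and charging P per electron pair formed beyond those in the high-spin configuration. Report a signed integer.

Fe is in group 8, so Fe²⁺ is d⁶ (8 − 2 = 6).
High-spin d⁶ fills as t2g^4 e_g^2 with CFSE 4(−0.4) + 2(+0.6) = -0.4Δₒ = -7180 cm⁻¹.
Low-spin: t2g^6 e_g^0, orbital CFSE = -2.4Δₒ = -43080 cm⁻¹; plus 2 excess pairs × P = +41630 cm⁻¹; total -1450 cm⁻¹.
The difference is -1450 − (-7180) = 5730 cm⁻¹, so high-spin lies lower.

5730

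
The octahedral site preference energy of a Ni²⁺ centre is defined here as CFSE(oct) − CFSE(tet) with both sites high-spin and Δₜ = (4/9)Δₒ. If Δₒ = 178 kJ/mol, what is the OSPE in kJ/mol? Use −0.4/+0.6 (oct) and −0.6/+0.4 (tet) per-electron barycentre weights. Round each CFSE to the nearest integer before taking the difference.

Ni²⁺: group 10, so d-count = 10 − 2 = 8.
Octahedral high-spin t₂g⁶ eg²: CFSE = -1.2 × 178 = -214 kJ/mol.
In a tetrahedral site the filling is e⁴ t₂⁴: CFSE(tet) = -0.8Δₜ = -0.8 × (4/9)(178) = -63 kJ/mol.
OSPE = -214 − (-63) = -151 kJ/mol.

-151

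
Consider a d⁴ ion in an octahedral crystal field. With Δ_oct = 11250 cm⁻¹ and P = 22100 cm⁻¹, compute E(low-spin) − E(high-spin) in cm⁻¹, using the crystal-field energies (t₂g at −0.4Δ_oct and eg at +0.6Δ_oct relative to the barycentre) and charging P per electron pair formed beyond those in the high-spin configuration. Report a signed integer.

High-spin d⁴ fills as t₂g³ eg¹ with CFSE 3(−0.4) + 1(+0.6) = -0.6Δ_oct = -6750 cm⁻¹.
For low-spin the configuration is t₂g⁴ eg⁰: orbital energy -1.6 × 11250 = -18000 cm⁻¹, and 1 additional pair relative to high-spin adds 22100 cm⁻¹, giving 4100 cm⁻¹.
E(LS) − E(HS) = 4100 − (-6750) = 10850 cm⁻¹.

10850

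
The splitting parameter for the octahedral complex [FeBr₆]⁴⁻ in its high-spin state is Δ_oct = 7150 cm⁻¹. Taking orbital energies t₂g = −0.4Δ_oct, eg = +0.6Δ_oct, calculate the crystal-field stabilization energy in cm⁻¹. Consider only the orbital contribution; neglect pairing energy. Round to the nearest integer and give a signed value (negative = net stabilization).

-2860

Each Br⁻ contributes -1; 6 × (-1) = -6. With overall charge -4, Fe is in the +2 oxidation state.
Group 8 minus oxidation state +2 gives a d⁶ configuration for Fe²⁺.
Electron filling gives t₂g⁴ eg².
Orbital CFSE = 4(-0.4) + 2(0.6) = -0.4Δ_oct = -0.4 × 7150 = -2860 cm⁻¹.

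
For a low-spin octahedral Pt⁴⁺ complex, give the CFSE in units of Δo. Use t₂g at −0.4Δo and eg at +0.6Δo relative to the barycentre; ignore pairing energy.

-2.4 Δo

Pt⁴⁺: group 10, so d-count = 10 − 4 = 6.
Configuration: t₂g⁶ eg⁰.
CFSE = 6(-0.4Δo) + 0(0.6Δo) = -2.4Δo + 0.0Δo = -2.4Δo.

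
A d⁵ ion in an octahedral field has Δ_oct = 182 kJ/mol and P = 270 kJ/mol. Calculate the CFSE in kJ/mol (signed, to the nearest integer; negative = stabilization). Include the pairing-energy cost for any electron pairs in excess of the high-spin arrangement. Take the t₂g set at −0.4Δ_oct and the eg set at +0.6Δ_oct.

Δ_oct < P, so pairing is avoided: the ground state is high-spin.
That gives t₂g³ eg².
Orbital CFSE = 0.0Δ_oct = 0.0 × 182 = 0 kJ/mol.
High-spin has no excess pairs, so no pairing correction applies.

0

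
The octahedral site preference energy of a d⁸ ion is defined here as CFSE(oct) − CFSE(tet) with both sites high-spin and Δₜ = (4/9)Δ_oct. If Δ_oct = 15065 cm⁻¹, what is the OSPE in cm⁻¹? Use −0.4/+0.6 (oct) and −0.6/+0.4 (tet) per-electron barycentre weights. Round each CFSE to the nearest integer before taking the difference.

Octahedral high-spin t₂g⁶ eg²: CFSE = -1.2 × 15065 = -18078 cm⁻¹.
Tetrahedral e⁴ t₂⁴ gives -0.8Δₜ = -0.8 × (4/9) × 15065 = -5356 cm⁻¹.
OSPE = -18078 − (-5356) = -12722 cm⁻¹.

-12722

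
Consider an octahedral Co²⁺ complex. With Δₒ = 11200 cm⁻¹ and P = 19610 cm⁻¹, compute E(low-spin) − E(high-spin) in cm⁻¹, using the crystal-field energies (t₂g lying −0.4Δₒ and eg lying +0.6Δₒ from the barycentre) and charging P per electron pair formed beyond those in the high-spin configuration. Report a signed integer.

Co sits in group 9; removing 2 electrons leaves Co²⁺ with 9 − 2 = 7 d electrons.
High-spin d⁷ fills as t₂g⁵ eg² with CFSE 5(−0.4) + 2(+0.6) = -0.8Δₒ = -8960 cm⁻¹.
Low-spin t₂g⁶ eg¹ gives -1.8Δₒ = -20160 cm⁻¹, but forming 1 extra pair costs 1P = 19610 cm⁻¹, so E(LS) = -20160 + 19610 = -550 cm⁻¹.
E(LS) − E(HS) = -550 − (-8960) = 8410 cm⁻¹.

8410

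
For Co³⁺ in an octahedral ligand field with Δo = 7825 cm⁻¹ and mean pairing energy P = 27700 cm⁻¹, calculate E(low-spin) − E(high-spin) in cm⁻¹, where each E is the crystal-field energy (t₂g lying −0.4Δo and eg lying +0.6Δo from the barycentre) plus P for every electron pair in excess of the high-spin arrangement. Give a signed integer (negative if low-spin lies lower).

Co³⁺: group 9, so d-count = 9 − 3 = 6.
High-spin: t₂g⁴ eg², CFSE = -0.4Δo = -3130 cm⁻¹.
Low-spin: t₂g⁶ eg⁰, orbital CFSE = -2.4Δo = -18780 cm⁻¹; plus 2 excess pairs × P = +55400 cm⁻¹; total 36620 cm⁻¹.
Thus E(LS) − E(HS) = 39750 cm⁻¹.

39750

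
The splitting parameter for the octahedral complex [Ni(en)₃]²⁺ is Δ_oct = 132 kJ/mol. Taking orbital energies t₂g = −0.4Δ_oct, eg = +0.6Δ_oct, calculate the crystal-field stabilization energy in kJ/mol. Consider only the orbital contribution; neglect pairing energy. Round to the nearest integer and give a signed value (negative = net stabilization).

en is neutral, so the +2 overall charge sits on Ni: oxidation state +2.
Ni sits in group 10; removing 2 electrons leaves Ni²⁺ with 10 − 2 = 8 d electrons.
The d⁸ electrons fill as t₂g⁶ eg².
The orbital stabilization is -1.2Δ_oct = -1.2 × 132 = -158 kJ/mol.

-158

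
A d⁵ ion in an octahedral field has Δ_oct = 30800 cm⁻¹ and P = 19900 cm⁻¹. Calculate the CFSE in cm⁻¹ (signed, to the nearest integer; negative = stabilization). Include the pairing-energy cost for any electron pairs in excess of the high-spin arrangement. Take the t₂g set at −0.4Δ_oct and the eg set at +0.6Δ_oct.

-21800

Since Δ_oct = 30800 cm⁻¹ > P = 19900 cm⁻¹, the complex adopts the low-spin configuration.
Configuration: t₂g⁵ eg⁰.
Orbital CFSE = -2.0Δ_oct = -2.0 × 30800 = -61600 cm⁻¹.
Excess pairs vs high-spin: 2 − 0 = 2; pairing cost = +39800 cm⁻¹.
Net CFSE = -61600 + 39800 = -21800 cm⁻¹.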